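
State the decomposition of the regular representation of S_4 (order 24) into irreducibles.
Each irreducible V_i of dimension d_i appears with multiplicity d_i, i.e. rho_reg = (direct sum over all irreducibles V_i) d_i V_i. The irreducible dimensions for S_4 are 1, 1, 2, 3, 3: 2 irreducibles of dimension 1, each with multiplicity 1; 1 irreducible of dimension 2, with multiplicity 2; 2 irreducibles of dimension 3, each with multiplicity 3. Total dimension 2*1*1 + 1*2*2 + 2*3*3 = 24 = |G|.

Details: General theorem: in the regular representation of a finite group G, each irreducible appears with multiplicity equal to its dimension. Check: dim(rho_reg) = sum d_i^2 = 1 + 1 + 4 + 9 + 9 = 24 = |G|.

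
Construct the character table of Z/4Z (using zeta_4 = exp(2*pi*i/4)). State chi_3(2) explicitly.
Character table of Z/4Z (irreps indexed chi_0,...,chi_3 with chi_k(m) = zeta_4^(k*m), zeta_4 = exp(2*pi*i/4)):
  irrep \ class  {0} (size 1)  {1} (size 1)  {2} (size 1)  {3} (size 1)
  chi_0          1             1             1             1           
  chi_1          1             I             -1            -I          
  chi_2          1             -1            1             -1          
  chi_3          1             -I            -1            I           

Spot check: chi_3(2) = zeta_4^(3*2) = zeta_4^6 = -1.

Why: Z/4Z is abelian, so all 4 irreducible complex representations are 1-dimensional. They are given by chi_k(m) = zeta_4^(k*m) for k = 0,...,3. Row orthogonality: sum_m chi_k(m) conj(chi_l(m)) = 4 * [k = l].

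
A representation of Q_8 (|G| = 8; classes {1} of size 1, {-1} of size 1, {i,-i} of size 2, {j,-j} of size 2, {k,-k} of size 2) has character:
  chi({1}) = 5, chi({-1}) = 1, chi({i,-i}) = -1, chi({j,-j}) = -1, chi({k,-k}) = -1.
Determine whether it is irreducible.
Not irreducible (reducible): <chi, chi> = 4 > 1.

Why: <chi, chi> = (1/|G|) sum_C |C| * |chi(C)|^2 = (1/8)[1*|5|^2 + 1*|1|^2 + 2*|-1|^2 + 2*|-1|^2 + 2*|-1|^2]
  = (1/8)[(25) + (1) + (2) + (2) + (2)] = 32/8 = 4.
A character is irreducible iff <chi, chi> = 1, so this representation is reducible.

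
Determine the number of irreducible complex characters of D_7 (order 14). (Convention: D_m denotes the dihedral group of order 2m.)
5

Explanation: The number of irreducible complex representations of a finite group equals its number of conjugacy classes. D_7 has 5 conjugacy classes ((n+3)/2 for n odd), so D_7 (order 14) has exactly 5 irreducible complex representations.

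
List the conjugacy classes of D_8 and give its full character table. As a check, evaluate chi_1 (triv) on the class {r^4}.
Conjugacy classes: {e} of size 1, {r^4} of size 1, {r^1, r^7} of size 2, {r^2, r^6} of size 2, {r^3, r^5} of size 2, {s, sr^2, ...} of size 4, {sr, sr^3, ...} of size 4.
Character table:
  irrep \ class              {e} (size 1)  {r^4} (size 1)  {r^1, r^7} (size 2)  {r^2, r^6} (size 2)  {r^3, r^5} (size 2)  {s, sr^2, ...} (size 4)  {sr, sr^3, ...} (size 4)
  chi_1 (triv)               1             1               1                    1                    1                    1                        1                       
  chi_2 (sign: r->1, s->-1)  1             1               1                    1                    1                    -1                       -1                      
  chi_3 (r->-1, s->1)        1             1               -1                   1                    -1                   1                        -1                      
  chi_4 (r->-1, s->-1)       1             1               -1                   1                    -1                   -1                       1                       
  chi_5 (2d, j=1)            2             -2              sqrt(2)              0                    -sqrt(2)             0                        0                       
  chi_6 (2d, j=2)            2             2               0                    -2                   0                    0                        0                       
  chi_7 (2d, j=3)            2             -2              -sqrt(2)             0                    sqrt(2)              0                        0                       

Spot check: chi_1 (triv) on {r^4} = 1.

Argument: D_8 has order 2*8 = 16 with 7 conjugacy classes, hence 7 irreducibles. Sum of squared dims 1 + 1 + 1 + 1 + 4 + 4 + 4 = 16 = |G|. Linear characters come from the abelianisation; the 2-dimensional irreps have character r^k -> 2*cos(2*pi*j*k/8), reflections -> 0.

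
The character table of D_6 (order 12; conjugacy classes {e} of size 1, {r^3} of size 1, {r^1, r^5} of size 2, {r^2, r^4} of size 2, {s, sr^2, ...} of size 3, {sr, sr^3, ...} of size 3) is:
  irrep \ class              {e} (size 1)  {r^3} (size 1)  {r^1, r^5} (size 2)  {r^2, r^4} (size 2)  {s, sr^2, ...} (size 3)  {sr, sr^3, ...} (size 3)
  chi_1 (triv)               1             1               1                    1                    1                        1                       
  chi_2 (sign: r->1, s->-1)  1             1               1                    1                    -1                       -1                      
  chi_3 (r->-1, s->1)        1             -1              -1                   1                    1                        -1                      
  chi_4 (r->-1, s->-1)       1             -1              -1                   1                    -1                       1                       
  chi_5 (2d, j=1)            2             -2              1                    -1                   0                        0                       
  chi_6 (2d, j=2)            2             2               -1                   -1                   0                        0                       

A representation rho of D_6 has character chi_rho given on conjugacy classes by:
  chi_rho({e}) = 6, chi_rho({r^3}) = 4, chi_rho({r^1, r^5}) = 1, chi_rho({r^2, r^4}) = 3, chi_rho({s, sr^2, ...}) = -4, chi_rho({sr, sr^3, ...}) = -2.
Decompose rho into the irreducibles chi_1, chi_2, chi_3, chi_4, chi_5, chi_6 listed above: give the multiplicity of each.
Multiplicities: chi_1: 0, chi_2: 3, chi_3: 0, chi_4: 1, chi_5: 0, chi_6: 1.

Working: Use <chi_rho, chi> = (1/|G|) sum_C |C| * chi_rho(C) * conj(chi(C)) with |G| = 12 for each irreducible chi in the table:
  <chi_rho, chi_1> = (1/12)[1*(6)*conj(1) + 1*(4)*conj(1) + 2*(1)*conj(1) + 2*(3)*conj(1) + 3*(-4)*conj(1) + 3*(-2)*conj(1)]
      = (1/12)[(6) + (4) + (2) + (6) + (-12) + (-6)] = 0/12 = 0
  <chi_rho, chi_2> = (1/12)[1*(6)*conj(1) + 1*(4)*conj(1) + 2*(1)*conj(1) + 2*(3)*conj(1) + 3*(-4)*conj(-1) + 3*(-2)*conj(-1)]
      = (1/12)[(6) + (4) + (2) + (6) + (12) + (6)] = 36/12 = 3
  <chi_rho, chi_3> = (1/12)[1*(6)*conj(1) + 1*(4)*conj(-1) + 2*(1)*conj(-1) + 2*(3)*conj(1) + 3*(-4)*conj(1) + 3*(-2)*conj(-1)]
      = (1/12)[(6) + (-4) + (-2) + (6) + (-12) + (6)] = 0/12 = 0
  <chi_rho, chi_4> = (1/12)[1*(6)*conj(1) + 1*(4)*conj(-1) + 2*(1)*conj(-1) + 2*(3)*conj(1) + 3*(-4)*conj(-1) + 3*(-2)*conj(1)]
      = (1/12)[(6) + (-4) + (-2) + (6) + (12) + (-6)] = 12/12 = 1
  <chi_rho, chi_5> = (1/12)[1*(6)*conj(2) + 1*(4)*conj(-2) + 2*(1)*conj(1) + 2*(3)*conj(-1) + 3*(-4)*conj(0) + 3*(-2)*conj(0)]
      = (1/12)[(12) + (-8) + (2) + (-6) + (0) + (0)] = 0/12 = 0
  <chi_rho, chi_6> = (1/12)[1*(6)*conj(2) + 1*(4)*conj(2) + 2*(1)*conj(-1) + 2*(3)*conj(-1) + 3*(-4)*conj(0) + 3*(-2)*conj(0)]
      = (1/12)[(12) + (8) + (-2) + (-6) + (0) + (0)] = 12/12 = 1
Dimension check: dim(rho) = sum (mult * dim) = 0*1 + 3*1 + 0*1 + 1*1 + 0*2 + 1*2 = 6 = chi_rho(e) = 6.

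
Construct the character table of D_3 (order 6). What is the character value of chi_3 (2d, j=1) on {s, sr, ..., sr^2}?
Conjugacy classes: {e} of size 1, {r^1, r^2} of size 2, {s, sr, ..., sr^2} of size 3.
Character table:
  irrep \ class              {e} (size 1)  {r^1, r^2} (size 2)  {s, sr, ..., sr^2} (size 3)
  chi_1 (triv)               1             1                    1                          
  chi_2 (sign: r->1, s->-1)  1             1                    -1                         
  chi_3 (2d, j=1)            2             -1                   0                          

Spot check: chi_3 (2d, j=1) on {s, sr, ..., sr^2} = 0.

Argument: D_3 has order 2*3 = 6 with 3 conjugacy classes, hence 3 irreducibles. Sum of squared dims 1 + 1 + 4 = 6 = |G|. Linear characters come from the abelianisation; the 2-dimensional irreps have character r^k -> 2*cos(2*pi*j*k/3), reflections -> 0.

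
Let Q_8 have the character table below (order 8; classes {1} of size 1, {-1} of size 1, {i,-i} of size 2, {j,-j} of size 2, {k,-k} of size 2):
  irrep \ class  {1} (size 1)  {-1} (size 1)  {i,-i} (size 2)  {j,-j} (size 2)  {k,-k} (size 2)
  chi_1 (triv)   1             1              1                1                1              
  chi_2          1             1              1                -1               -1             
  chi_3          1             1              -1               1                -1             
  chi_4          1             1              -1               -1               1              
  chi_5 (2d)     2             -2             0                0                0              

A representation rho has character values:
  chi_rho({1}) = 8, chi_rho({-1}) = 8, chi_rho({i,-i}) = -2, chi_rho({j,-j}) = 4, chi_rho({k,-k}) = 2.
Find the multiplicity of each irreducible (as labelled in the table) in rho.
Multiplicities: chi_1: 3, chi_2: 0, chi_3: 3, chi_4: 2, chi_5: 0.

Proof sketch: Use <chi_rho, chi> = (1/|G|) sum_C |C| * chi_rho(C) * conj(chi(C)) with |G| = 8 for each irreducible chi in the table:
  <chi_rho, chi_1> = (1/8)[1*(8)*conj(1) + 1*(8)*conj(1) + 2*(-2)*conj(1) + 2*(4)*conj(1) + 2*(2)*conj(1)]
      = (1/8)[(8) + (8) + (-4) + (8) + (4)] = 24/8 = 3
  <chi_rho, chi_2> = (1/8)[1*(8)*conj(1) + 1*(8)*conj(1) + 2*(-2)*conj(1) + 2*(4)*conj(-1) + 2*(2)*conj(-1)]
      = (1/8)[(8) + (8) + (-4) + (-8) + (-4)] = 0/8 = 0
  <chi_rho, chi_3> = (1/8)[1*(8)*conj(1) + 1*(8)*conj(1) + 2*(-2)*conj(-1) + 2*(4)*conj(1) + 2*(2)*conj(-1)]
      = (1/8)[(8) + (8) + (4) + (8) + (-4)] = 24/8 = 3
  <chi_rho, chi_4> = (1/8)[1*(8)*conj(1) + 1*(8)*conj(1) + 2*(-2)*conj(-1) + 2*(4)*conj(-1) + 2*(2)*conj(1)]
      = (1/8)[(8) + (8) + (4) + (-8) + (4)] = 16/8 = 2
  <chi_rho, chi_5> = (1/8)[1*(8)*conj(2) + 1*(8)*conj(-2) + 2*(-2)*conj(0) + 2*(4)*conj(0) + 2*(2)*conj(0)]
      = (1/8)[(16) + (-16) + (0) + (0) + (0)] = 0/8 = 0
Dimension check: dim(rho) = sum (mult * dim) = 3*1 + 0*1 + 3*1 + 2*1 + 0*2 = 8 = chi_rho(e) = 8.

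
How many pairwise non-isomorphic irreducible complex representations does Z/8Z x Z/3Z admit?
24

Justification: The number of irreducible complex representations of a finite group equals its number of conjugacy classes. Z/8Z x Z/3Z is abelian of order 24, so every element is its own conjugacy class: 24 classes, so Z/8Z x Z/3Z (order 24) has exactly 24 irreducible complex representations.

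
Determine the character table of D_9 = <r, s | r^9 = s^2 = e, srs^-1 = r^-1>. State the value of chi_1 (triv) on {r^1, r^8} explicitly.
Conjugacy classes: {e} of size 1, {r^1, r^8} of size 2, {r^2, r^7} of size 2, {r^3, r^6} of size 2, {r^4, r^5} of size 2, {s, sr, ..., sr^8} of size 9.
Character table:
  irrep \ class              {e} (size 1)  {r^1, r^8} (size 2)  {r^2, r^7} (size 2)  {r^3, r^6} (size 2)  {r^4, r^5} (size 2)  {s, sr, ..., sr^8} (size 9)
  chi_1 (triv)               1             1                    1                    1                    1                    1                          
  chi_2 (sign: r->1, s->-1)  1             1                    1                    1                    1                    -1                         
  chi_3 (2d, j=1)            2             2*cos(2*pi/9)        2*cos(4*pi/9)        -1                   -2*cos(pi/9)         0                          
  chi_4 (2d, j=2)            2             2*cos(4*pi/9)        -2*cos(pi/9)         -1                   2*cos(2*pi/9)        0                          
  chi_5 (2d, j=3)            2             -1                   -1                   2                    -1                   0                          
  chi_6 (2d, j=4)            2             -2*cos(pi/9)         2*cos(2*pi/9)        -1                   2*cos(4*pi/9)        0                          

Spot check: chi_1 (triv) on {r^1, r^8} = 1.

D_9 has order 2*9 = 18 with 6 conjugacy classes, hence 6 irreducibles. Sum of squared dims 1 + 1 + 4 + 4 + 4 + 4 = 18 = |G|. Linear characters come from the abelianisation; the 2-dimensional irreps have character r^k -> 2*cos(2*pi*j*k/9), reflections -> 0.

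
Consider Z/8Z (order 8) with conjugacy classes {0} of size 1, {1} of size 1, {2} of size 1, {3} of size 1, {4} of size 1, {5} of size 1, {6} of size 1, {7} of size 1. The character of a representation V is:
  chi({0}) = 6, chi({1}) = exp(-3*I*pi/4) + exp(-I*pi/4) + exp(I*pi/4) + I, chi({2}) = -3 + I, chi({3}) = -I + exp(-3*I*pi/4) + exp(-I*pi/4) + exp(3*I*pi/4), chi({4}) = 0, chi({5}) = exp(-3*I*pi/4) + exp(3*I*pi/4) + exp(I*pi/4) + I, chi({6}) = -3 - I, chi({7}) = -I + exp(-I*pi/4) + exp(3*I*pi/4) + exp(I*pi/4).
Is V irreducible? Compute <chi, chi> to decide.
Not irreducible (reducible): <chi, chi> = 8 > 1.

Argument: <chi, chi> = (1/|G|) sum_C |C| * |chi(C)|^2 = (1/8)[1*|6|^2 + 1*|exp(-3*I*pi/4) + exp(-I*pi/4) + exp(I*pi/4) + I|^2 + 1*|-3 + I|^2 + 1*|-I + exp(-3*I*pi/4) + exp(-I*pi/4) + exp(3*I*pi/4)|^2 + 1*|0|^2 + 1*|exp(-3*I*pi/4) + exp(3*I*pi/4) + exp(I*pi/4) + I|^2 + 1*|-3 - I|^2 + 1*|-I + exp(-I*pi/4) + exp(3*I*pi/4) + exp(I*pi/4)|^2]
  = (1/8)[(36) + (2 + exp(-3*I*pi/4) - exp(-I*pi/4)) + (10) + (2 - exp(3*I*pi/4) + exp(I*pi/4)) + (0) + (2 - exp(3*I*pi/4) + exp(I*pi/4)) + (10) + (2 + exp(-3*I*pi/4) - exp(-I*pi/4))] = 64/8 = 8.
(Exp terms are combined using exp(i*s)*conj(exp(i*t)) = exp(i*(s-t)), and sums of them are collapsed using the identity that for every m > 1 the m distinct m-th roots of unity sum to 0, e.g. 1 + exp(2*I*pi/3) + exp(-2*I*pi/3) = 0.)
A character is irreducible iff <chi, chi> = 1, so this representation is reducible.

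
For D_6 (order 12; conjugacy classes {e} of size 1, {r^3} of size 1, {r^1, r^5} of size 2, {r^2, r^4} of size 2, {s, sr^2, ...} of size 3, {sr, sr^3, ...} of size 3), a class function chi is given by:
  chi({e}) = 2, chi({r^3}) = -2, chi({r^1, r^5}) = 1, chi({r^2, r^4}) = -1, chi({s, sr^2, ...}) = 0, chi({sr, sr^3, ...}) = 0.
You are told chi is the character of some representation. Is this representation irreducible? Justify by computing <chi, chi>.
Irreducible: <chi, chi> = 1.

Why: <chi, chi> = (1/|G|) sum_C |C| * |chi(C)|^2 = (1/12)[1*|2|^2 + 1*|-2|^2 + 2*|1|^2 + 2*|-1|^2 + 3*|0|^2 + 3*|0|^2]
  = (1/12)[(4) + (4) + (2) + (2) + (0) + (0)] = 12/12 = 1.
A character is irreducible iff <chi, chi> = 1, so this representation is irreducible.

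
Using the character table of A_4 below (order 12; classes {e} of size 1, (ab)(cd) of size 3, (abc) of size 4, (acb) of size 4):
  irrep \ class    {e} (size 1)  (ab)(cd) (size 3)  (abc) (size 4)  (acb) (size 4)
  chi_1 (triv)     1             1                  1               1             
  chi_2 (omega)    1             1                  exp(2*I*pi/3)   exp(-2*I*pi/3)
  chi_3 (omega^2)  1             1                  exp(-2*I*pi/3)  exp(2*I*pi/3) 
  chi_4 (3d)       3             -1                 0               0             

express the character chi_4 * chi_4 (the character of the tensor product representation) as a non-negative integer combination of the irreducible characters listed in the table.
chi_4 tensor chi_4 = chi_1 + chi_2 + chi_3 + 2*chi_4 (all other irreducibles have multiplicity 0).

Reasoning: The character of a tensor product is the pointwise product (chi_4 * chi_4)(C) = chi_4(C) * chi_4(C):
  {e}: (3)*(3), (ab)(cd): (-1)*(-1), (abc): (0)*(0), (acb): (0)*(0)
so (chi_4 * chi_4) takes values
  {e} -> 9, (ab)(cd) -> 1, (abc) -> 0, (acb) -> 0.
Now take the inner product of this character with each irreducible chi from the table, <chi_4*chi_4, chi> = (1/12) sum_C |C| (chi_4*chi_4)(C) conj(chi(C)):
  <chi_4*chi_4, chi_1> = (1/12)[1*(9)*conj(1) + 3*(1)*conj(1) + 4*(0)*conj(1) + 4*(0)*conj(1)]
      = (1/12)[(9) + (3) + (0) + (0)] = 12/12 = 1
  <chi_4*chi_4, chi_2> = (1/12)[1*(9)*conj(1) + 3*(1)*conj(1) + 4*(0)*conj(exp(2*I*pi/3)) + 4*(0)*conj(exp(-2*I*pi/3))]
      = (1/12)[(9) + (3) + (0) + (0)] = 12/12 = 1
  <chi_4*chi_4, chi_3> = (1/12)[1*(9)*conj(1) + 3*(1)*conj(1) + 4*(0)*conj(exp(-2*I*pi/3)) + 4*(0)*conj(exp(2*I*pi/3))]
      = (1/12)[(9) + (3) + (0) + (0)] = 12/12 = 1
  <chi_4*chi_4, chi_4> = (1/12)[1*(9)*conj(3) + 3*(1)*conj(-1) + 4*(0)*conj(0) + 4*(0)*conj(0)]
      = (1/12)[(27) + (-3) + (0) + (0)] = 24/12 = 2
(Exp terms are combined using exp(i*s)*conj(exp(i*t)) = exp(i*(s-t)), and sums of them are collapsed using the identity that for every m > 1 the m distinct m-th roots of unity sum to 0, e.g. 1 + exp(2*I*pi/3) + exp(-2*I*pi/3) = 0.)
Hence the multiplicities are chi_1: 1, chi_2: 1, chi_3: 1, chi_4: 2. Dimension check: dim(chi_4)*dim(chi_4) = 3*3 = 9 and sum (mult * dim) = 1*1 + 1*1 + 1*1 + 2*3 = 9.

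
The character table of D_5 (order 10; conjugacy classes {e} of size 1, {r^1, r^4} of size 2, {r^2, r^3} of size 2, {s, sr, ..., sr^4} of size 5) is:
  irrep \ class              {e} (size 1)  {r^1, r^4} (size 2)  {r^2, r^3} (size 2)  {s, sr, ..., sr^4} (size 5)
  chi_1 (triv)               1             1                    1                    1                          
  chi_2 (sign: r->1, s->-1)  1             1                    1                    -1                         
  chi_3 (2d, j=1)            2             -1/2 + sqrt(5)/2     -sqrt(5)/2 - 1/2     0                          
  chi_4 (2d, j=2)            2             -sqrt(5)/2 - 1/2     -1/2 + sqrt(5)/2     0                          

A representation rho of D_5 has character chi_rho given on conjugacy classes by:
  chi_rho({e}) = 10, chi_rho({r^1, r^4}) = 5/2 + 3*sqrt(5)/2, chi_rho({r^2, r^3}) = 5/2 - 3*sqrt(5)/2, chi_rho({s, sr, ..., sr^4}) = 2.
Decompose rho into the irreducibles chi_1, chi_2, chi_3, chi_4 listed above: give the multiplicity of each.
Multiplicities: chi_1: 3, chi_2: 1, chi_3: 3, chi_4: 0.

Solution. Use <chi_rho, chi> = (1/|G|) sum_C |C| * chi_rho(C) * conj(chi(C)) with |G| = 10 for each irreducible chi in the table:
  <chi_rho, chi_1> = (1/10)[1*(10)*conj(1) + 2*(5/2 + 3*sqrt(5)/2)*conj(1) + 2*(5/2 - 3*sqrt(5)/2)*conj(1) + 5*(2)*conj(1)]
      = (1/10)[(10) + (5 + 3*sqrt(5)) + (5 - 3*sqrt(5)) + (10)] = 30/10 = 3
  <chi_rho, chi_2> = (1/10)[1*(10)*conj(1) + 2*(5/2 + 3*sqrt(5)/2)*conj(1) + 2*(5/2 - 3*sqrt(5)/2)*conj(1) + 5*(2)*conj(-1)]
      = (1/10)[(10) + (5 + 3*sqrt(5)) + (5 - 3*sqrt(5)) + (-10)] = 10/10 = 1
  <chi_rho, chi_3> = (1/10)[1*(10)*conj(2) + 2*(5/2 + 3*sqrt(5)/2)*conj(-1/2 + sqrt(5)/2) + 2*(5/2 - 3*sqrt(5)/2)*conj(-sqrt(5)/2 - 1/2) + 5*(2)*conj(0)]
      = (1/10)[(20) + (sqrt(5) + 5) + (5 - sqrt(5)) + (0)] = 30/10 = 3
  <chi_rho, chi_4> = (1/10)[1*(10)*conj(2) + 2*(5/2 + 3*sqrt(5)/2)*conj(-sqrt(5)/2 - 1/2) + 2*(5/2 - 3*sqrt(5)/2)*conj(-1/2 + sqrt(5)/2) + 5*(2)*conj(0)]
      = (1/10)[(20) + (-10 - 4*sqrt(5)) + (-10 + 4*sqrt(5)) + (0)] = 0/10 = 0
Dimension check: dim(rho) = sum (mult * dim) = 3*1 + 1*1 + 3*2 + 0*2 = 10 = chi_rho(e) = 10.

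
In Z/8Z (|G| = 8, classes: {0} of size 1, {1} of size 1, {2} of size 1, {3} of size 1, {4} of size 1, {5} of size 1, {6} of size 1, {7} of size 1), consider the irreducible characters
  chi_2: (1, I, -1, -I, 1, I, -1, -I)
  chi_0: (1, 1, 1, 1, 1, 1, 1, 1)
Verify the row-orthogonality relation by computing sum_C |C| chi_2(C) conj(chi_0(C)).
Sum = 0; so <chi_2, chi_0> = 0 (distinct irreducibles are orthogonal).

Argument: Compute term by term over conjugacy classes (|C| * chi_2(C) * conj(chi_0(C))):
  1*(1)*conj(1) + 1*(I)*conj(1) + 1*(-1)*conj(1) + 1*(-I)*conj(1) + 1*(1)*conj(1) + 1*(I)*conj(1) + 1*(-1)*conj(1) + 1*(-I)*conj(1)
  = (1) + (I) + (-1) + (-I) + (1) + (I) + (-1) + (-I)
  = 0.
(Exp terms are combined using exp(i*s)*conj(exp(i*t)) = exp(i*(s-t)), and sums of them are collapsed using the identity that for every m > 1 the m distinct m-th roots of unity sum to 0, e.g. 1 + exp(2*I*pi/3) + exp(-2*I*pi/3) = 0.)
Dividing by |G| = 8 gives 0/8 = 0, matching the row-orthogonality relation <chi_2, chi_0> = [chi_2 = chi_0].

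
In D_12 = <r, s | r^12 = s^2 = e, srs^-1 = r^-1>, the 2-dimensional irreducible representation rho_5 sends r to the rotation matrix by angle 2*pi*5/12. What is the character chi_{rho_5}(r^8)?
chi_{rho_5}(r^8) = 2*cos(2*pi*5*8/12) = -1

Working: rho_5(r^8) is rotation by angle 2*pi*5*8/12, whose trace is 2*cos(2*pi*5*8/12) = -1.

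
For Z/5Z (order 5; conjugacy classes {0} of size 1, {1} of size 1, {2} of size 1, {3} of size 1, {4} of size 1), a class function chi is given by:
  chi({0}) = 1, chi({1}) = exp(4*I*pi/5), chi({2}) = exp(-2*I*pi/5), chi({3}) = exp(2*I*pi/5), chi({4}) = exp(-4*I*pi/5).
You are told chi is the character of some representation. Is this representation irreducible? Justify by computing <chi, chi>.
Irreducible: <chi, chi> = 1.

Details: <chi, chi> = (1/|G|) sum_C |C| * |chi(C)|^2 = (1/5)[1*|1|^2 + 1*|exp(4*I*pi/5)|^2 + 1*|exp(-2*I*pi/5)|^2 + 1*|exp(2*I*pi/5)|^2 + 1*|exp(-4*I*pi/5)|^2]
  = (1/5)[(1) + (1) + (1) + (1) + (1)] = 5/5 = 1.
(Exp terms are combined using exp(i*s)*conj(exp(i*t)) = exp(i*(s-t)), and sums of them are collapsed using the identity that for every m > 1 the m distinct m-th roots of unity sum to 0, e.g. 1 + exp(2*I*pi/3) + exp(-2*I*pi/3) = 0.)
A character is irreducible iff <chi, chi> = 1, so this representation is irreducible.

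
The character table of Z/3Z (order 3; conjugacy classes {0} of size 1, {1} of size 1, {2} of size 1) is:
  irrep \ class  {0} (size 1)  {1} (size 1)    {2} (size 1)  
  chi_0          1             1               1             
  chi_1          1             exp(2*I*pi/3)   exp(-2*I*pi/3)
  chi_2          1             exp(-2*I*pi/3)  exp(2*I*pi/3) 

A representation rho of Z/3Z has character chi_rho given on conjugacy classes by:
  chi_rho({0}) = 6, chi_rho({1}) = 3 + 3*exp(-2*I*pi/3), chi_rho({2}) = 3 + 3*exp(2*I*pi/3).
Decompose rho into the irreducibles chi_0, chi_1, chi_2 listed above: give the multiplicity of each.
Multiplicities: chi_0: 3, chi_1: 0, chi_2: 3.

Use <chi_rho, chi> = (1/|G|) sum_C |C| * chi_rho(C) * conj(chi(C)) with |G| = 3 for each irreducible chi in the table:
  <chi_rho, chi_0> = (1/3)[1*(6)*conj(1) + 1*(3 + 3*exp(-2*I*pi/3))*conj(1) + 1*(3 + 3*exp(2*I*pi/3))*conj(1)]
      = (1/3)[(6) + (3 + 3*exp(-2*I*pi/3)) + (3 + 3*exp(2*I*pi/3))] = 9/3 = 3
  <chi_rho, chi_1> = (1/3)[1*(6)*conj(1) + 1*(3 + 3*exp(-2*I*pi/3))*conj(exp(2*I*pi/3)) + 1*(3 + 3*exp(2*I*pi/3))*conj(exp(-2*I*pi/3))]
      = (1/3)[(6) + (-3) + (-3)] = 0/3 = 0
  <chi_rho, chi_2> = (1/3)[1*(6)*conj(1) + 1*(3 + 3*exp(-2*I*pi/3))*conj(exp(-2*I*pi/3)) + 1*(3 + 3*exp(2*I*pi/3))*conj(exp(2*I*pi/3))]
      = (1/3)[(6) + (3 + 3*exp(2*I*pi/3)) + (3 + 3*exp(-2*I*pi/3))] = 9/3 = 3
(Exp terms are combined using exp(i*s)*conj(exp(i*t)) = exp(i*(s-t)), and sums of them are collapsed using the identity that for every m > 1 the m distinct m-th roots of unity sum to 0, e.g. 1 + exp(2*I*pi/3) + exp(-2*I*pi/3) = 0.)
Dimension check: dim(rho) = sum (mult * dim) = 3*1 + 0*1 + 3*1 = 6 = chi_rho(e) = 6.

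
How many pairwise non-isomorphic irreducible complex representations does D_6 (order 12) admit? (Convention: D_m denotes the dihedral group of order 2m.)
6

Working: The number of irreducible complex representations of a finite group equals its number of conjugacy classes. D_6 has 6 conjugacy classes (n/2 + 3 for n even), so D_6 (order 12) has exactly 6 irreducible complex representations.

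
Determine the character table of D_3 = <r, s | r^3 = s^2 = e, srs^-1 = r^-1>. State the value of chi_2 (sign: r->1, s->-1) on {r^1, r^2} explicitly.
Conjugacy classes: {e} of size 1, {r^1, r^2} of size 2, {s, sr, ..., sr^2} of size 3.
Character table:
  irrep \ class              {e} (size 1)  {r^1, r^2} (size 2)  {s, sr, ..., sr^2} (size 3)
  chi_1 (triv)               1             1                    1                          
  chi_2 (sign: r->1, s->-1)  1             1                    -1                         
  chi_3 (2d, j=1)            2             -1                   0                          

Spot check: chi_2 (sign: r->1, s->-1) on {r^1, r^2} = 1.

Why: D_3 has order 2*3 = 6 with 3 conjugacy classes, hence 3 irreducibles. Sum of squared dims 1 + 1 + 4 = 6 = |G|. Linear characters come from the abelianisation; the 2-dimensional irreps have character r^k -> 2*cos(2*pi*j*k/3), reflections -> 0.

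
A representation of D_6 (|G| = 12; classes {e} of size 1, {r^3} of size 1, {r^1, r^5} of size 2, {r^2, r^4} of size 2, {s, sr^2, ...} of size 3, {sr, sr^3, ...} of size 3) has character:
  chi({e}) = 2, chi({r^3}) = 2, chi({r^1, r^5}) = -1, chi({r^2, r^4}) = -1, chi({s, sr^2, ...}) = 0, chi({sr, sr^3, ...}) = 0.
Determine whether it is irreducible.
Irreducible: <chi, chi> = 1.

<chi, chi> = (1/|G|) sum_C |C| * |chi(C)|^2 = (1/12)[1*|2|^2 + 1*|2|^2 + 2*|-1|^2 + 2*|-1|^2 + 3*|0|^2 + 3*|0|^2]
  = (1/12)[(4) + (4) + (2) + (2) + (0) + (0)] = 12/12 = 1.
A character is irreducible iff <chi, chi> = 1, so this representation is irreducible.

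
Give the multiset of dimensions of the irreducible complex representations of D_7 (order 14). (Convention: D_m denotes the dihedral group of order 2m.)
Dimensions: 1, 1, 2, 2, 2

Derivation: There are 5 irreducibles (= number of conjugacy classes). Their dimensions d_i satisfy sum d_i^2 = |G| = 14: 1 + 1 + 4 + 4 + 4 = 14.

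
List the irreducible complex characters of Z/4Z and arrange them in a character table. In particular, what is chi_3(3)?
Character table of Z/4Z (irreps indexed chi_0,...,chi_3 with chi_k(m) = zeta_4^(k*m), zeta_4 = exp(2*pi*i/4)):
  irrep \ class  {0} (size 1)  {1} (size 1)  {2} (size 1)  {3} (size 1)
  chi_0          1             1             1             1           
  chi_1          1             I             -1            -I          
  chi_2          1             -1            1             -1          
  chi_3          1             -I            -1            I           

Spot check: chi_3(3) = zeta_4^(3*3) = zeta_4^9 = I.

Justification: Z/4Z is abelian, so all 4 irreducible complex representations are 1-dimensional. They are given by chi_k(m) = zeta_4^(k*m) for k = 0,...,3. Row orthogonality: sum_m chi_k(m) conj(chi_l(m)) = 4 * [k = l].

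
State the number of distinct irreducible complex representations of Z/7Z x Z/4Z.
28

Reasoning: The number of irreducible complex representations of a finite group equals its number of conjugacy classes. Z/7Z x Z/4Z is abelian of order 28, so every element is its own conjugacy class: 28 classes, so Z/7Z x Z/4Z (order 28) has exactly 28 irreducible complex representations.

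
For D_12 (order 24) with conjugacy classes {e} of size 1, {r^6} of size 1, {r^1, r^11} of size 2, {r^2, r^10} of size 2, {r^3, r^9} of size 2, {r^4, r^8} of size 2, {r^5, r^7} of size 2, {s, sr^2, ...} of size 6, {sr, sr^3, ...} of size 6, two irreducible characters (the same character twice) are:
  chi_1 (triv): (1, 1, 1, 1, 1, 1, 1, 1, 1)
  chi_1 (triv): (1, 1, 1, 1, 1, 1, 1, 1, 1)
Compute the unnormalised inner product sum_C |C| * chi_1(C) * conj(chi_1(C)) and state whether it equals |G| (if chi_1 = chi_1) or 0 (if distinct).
Sum = 24 = |G| = 24; so <chi_1, chi_1> = 1 (norm-1 confirms irreducibility).

Solution. Compute term by term over conjugacy classes (|C| * chi_1(C) * conj(chi_1(C))):
  1*(1)*conj(1) + 1*(1)*conj(1) + 2*(1)*conj(1) + 2*(1)*conj(1) + 2*(1)*conj(1) + 2*(1)*conj(1) + 2*(1)*conj(1) + 6*(1)*conj(1) + 6*(1)*conj(1)
  = (1) + (1) + (2) + (2) + (2) + (2) + (2) + (6) + (6)
  = 24.
Dividing by |G| = 24 gives 24/24 = 1, matching the row-orthogonality relation <chi_1, chi_1> = [chi_1 = chi_1].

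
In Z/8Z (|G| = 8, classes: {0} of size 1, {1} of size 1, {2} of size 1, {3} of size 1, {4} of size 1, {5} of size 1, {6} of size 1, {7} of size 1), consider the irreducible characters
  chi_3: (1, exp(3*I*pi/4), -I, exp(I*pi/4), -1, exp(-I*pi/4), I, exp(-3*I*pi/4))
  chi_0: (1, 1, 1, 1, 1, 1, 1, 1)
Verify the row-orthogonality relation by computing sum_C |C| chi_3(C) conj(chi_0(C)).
Sum = 0; so <chi_3, chi_0> = 0 (distinct irreducibles are orthogonal).

Working: Compute term by term over conjugacy classes (|C| * chi_3(C) * conj(chi_0(C))):
  1*(1)*conj(1) + 1*(exp(3*I*pi/4))*conj(1) + 1*(-I)*conj(1) + 1*(exp(I*pi/4))*conj(1) + 1*(-1)*conj(1) + 1*(exp(-I*pi/4))*conj(1) + 1*(I)*conj(1) + 1*(exp(-3*I*pi/4))*conj(1)
  = (1) + (exp(3*I*pi/4)) + (-I) + (exp(I*pi/4)) + (-1) + (exp(-I*pi/4)) + (I) + (exp(-3*I*pi/4))
  = 0.
(Exp terms are combined using exp(i*s)*conj(exp(i*t)) = exp(i*(s-t)), and sums of them are collapsed using the identity that for every m > 1 the m distinct m-th roots of unity sum to 0, e.g. 1 + exp(2*I*pi/3) + exp(-2*I*pi/3) = 0.)
Dividing by |G| = 8 gives 0/8 = 0, matching the row-orthogonality relation <chi_3, chi_0> = [chi_3 = chi_0].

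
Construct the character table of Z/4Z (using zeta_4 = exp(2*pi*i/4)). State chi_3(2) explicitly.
Character table of Z/4Z (irreps indexed chi_0,...,chi_3 with chi_k(m) = zeta_4^(k*m), zeta_4 = exp(2*pi*i/4)):
  irrep \ class  {0} (size 1)  {1} (size 1)  {2} (size 1)  {3} (size 1)
  chi_0          1             1             1             1           
  chi_1          1             I             -1            -I          
  chi_2          1             -1            1             -1          
  chi_3          1             -I            -1            I           

Spot check: chi_3(2) = zeta_4^(3*2) = zeta_4^6 = -1.

Why: Z/4Z is abelian, so all 4 irreducible complex representations are 1-dimensional. They are given by chi_k(m) = zeta_4^(k*m) for k = 0,...,3. Row orthogonality: sum_m chi_k(m) conj(chi_l(m)) = 4 * [k = l].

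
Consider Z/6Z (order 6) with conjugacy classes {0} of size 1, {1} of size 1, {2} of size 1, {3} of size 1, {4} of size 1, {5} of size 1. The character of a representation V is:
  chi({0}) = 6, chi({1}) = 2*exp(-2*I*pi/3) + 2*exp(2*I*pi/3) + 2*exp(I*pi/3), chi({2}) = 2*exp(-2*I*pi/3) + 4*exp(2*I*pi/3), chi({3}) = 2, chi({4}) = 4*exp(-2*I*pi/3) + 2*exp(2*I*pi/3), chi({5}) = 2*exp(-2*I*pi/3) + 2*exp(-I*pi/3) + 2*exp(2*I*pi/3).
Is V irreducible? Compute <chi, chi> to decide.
Not irreducible (reducible): <chi, chi> = 12 > 1.

Why: <chi, chi> = (1/|G|) sum_C |C| * |chi(C)|^2 = (1/6)[1*|6|^2 + 1*|2*exp(-2*I*pi/3) + 2*exp(2*I*pi/3) + 2*exp(I*pi/3)|^2 + 1*|2*exp(-2*I*pi/3) + 4*exp(2*I*pi/3)|^2 + 1*|2|^2 + 1*|4*exp(-2*I*pi/3) + 2*exp(2*I*pi/3)|^2 + 1*|2*exp(-2*I*pi/3) + 2*exp(-I*pi/3) + 2*exp(2*I*pi/3)|^2]
  = (1/6)[(36) + (4) + (12) + (4) + (12) + (4)] = 72/6 = 12.
(Exp terms are combined using exp(i*s)*conj(exp(i*t)) = exp(i*(s-t)), and sums of them are collapsed using the identity that for every m > 1 the m distinct m-th roots of unity sum to 0, e.g. 1 + exp(2*I*pi/3) + exp(-2*I*pi/3) = 0.)
A character is irreducible iff <chi, chi> = 1, so this representation is reducible.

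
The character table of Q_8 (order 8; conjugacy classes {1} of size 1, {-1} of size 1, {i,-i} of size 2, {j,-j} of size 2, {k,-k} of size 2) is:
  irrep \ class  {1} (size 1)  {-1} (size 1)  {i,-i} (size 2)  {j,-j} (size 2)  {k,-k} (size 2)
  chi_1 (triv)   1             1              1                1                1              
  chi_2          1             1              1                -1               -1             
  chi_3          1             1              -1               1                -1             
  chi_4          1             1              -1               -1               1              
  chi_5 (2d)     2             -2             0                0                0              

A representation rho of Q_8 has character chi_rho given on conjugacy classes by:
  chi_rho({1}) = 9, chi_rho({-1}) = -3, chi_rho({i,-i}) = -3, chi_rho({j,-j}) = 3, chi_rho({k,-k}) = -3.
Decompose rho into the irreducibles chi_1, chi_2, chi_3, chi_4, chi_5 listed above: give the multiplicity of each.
Multiplicities: chi_1: 0, chi_2: 0, chi_3: 3, chi_4: 0, chi_5: 3.

Proof sketch: Use <chi_rho, chi> = (1/|G|) sum_C |C| * chi_rho(C) * conj(chi(C)) with |G| = 8 for each irreducible chi in the table:
  <chi_rho, chi_1> = (1/8)[1*(9)*conj(1) + 1*(-3)*conj(1) + 2*(-3)*conj(1) + 2*(3)*conj(1) + 2*(-3)*conj(1)]
      = (1/8)[(9) + (-3) + (-6) + (6) + (-6)] = 0/8 = 0
  <chi_rho, chi_2> = (1/8)[1*(9)*conj(1) + 1*(-3)*conj(1) + 2*(-3)*conj(1) + 2*(3)*conj(-1) + 2*(-3)*conj(-1)]
      = (1/8)[(9) + (-3) + (-6) + (-6) + (6)] = 0/8 = 0
  <chi_rho, chi_3> = (1/8)[1*(9)*conj(1) + 1*(-3)*conj(1) + 2*(-3)*conj(-1) + 2*(3)*conj(1) + 2*(-3)*conj(-1)]
      = (1/8)[(9) + (-3) + (6) + (6) + (6)] = 24/8 = 3
  <chi_rho, chi_4> = (1/8)[1*(9)*conj(1) + 1*(-3)*conj(1) + 2*(-3)*conj(-1) + 2*(3)*conj(-1) + 2*(-3)*conj(1)]
      = (1/8)[(9) + (-3) + (6) + (-6) + (-6)] = 0/8 = 0
  <chi_rho, chi_5> = (1/8)[1*(9)*conj(2) + 1*(-3)*conj(-2) + 2*(-3)*conj(0) + 2*(3)*conj(0) + 2*(-3)*conj(0)]
      = (1/8)[(18) + (6) + (0) + (0) + (0)] = 24/8 = 3
Dimension check: dim(rho) = sum (mult * dim) = 0*1 + 0*1 + 3*1 + 0*1 + 3*2 = 9 = chi_rho(e) = 9.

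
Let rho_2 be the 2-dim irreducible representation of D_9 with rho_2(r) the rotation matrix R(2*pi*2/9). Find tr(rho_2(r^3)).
chi_{rho_2}(r^3) = 2*cos(2*pi*2*3/9) = -1

Argument: rho_2(r^3) is rotation by angle 2*pi*2*3/9, whose trace is 2*cos(2*pi*2*3/9) = -1.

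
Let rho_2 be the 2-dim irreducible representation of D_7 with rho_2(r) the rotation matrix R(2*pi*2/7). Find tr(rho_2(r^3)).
chi_{rho_2}(r^3) = 2*cos(2*pi*2*3/7) = 2*cos(2*pi/7)

Solution. rho_2(r^3) is rotation by angle 2*pi*2*3/7, whose trace is 2*cos(2*pi*2*3/7) = 2*cos(2*pi/7).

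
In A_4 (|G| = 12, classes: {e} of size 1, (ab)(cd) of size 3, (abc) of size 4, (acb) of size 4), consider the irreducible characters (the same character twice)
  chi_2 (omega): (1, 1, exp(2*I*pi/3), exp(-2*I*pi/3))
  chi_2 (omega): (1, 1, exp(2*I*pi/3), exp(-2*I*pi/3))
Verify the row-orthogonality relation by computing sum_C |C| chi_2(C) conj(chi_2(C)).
Sum = 12 = |G| = 12; so <chi_2, chi_2> = 1 (norm-1 confirms irreducibility).

Argument: Compute term by term over conjugacy classes (|C| * chi_2(C) * conj(chi_2(C))):
  1*(1)*conj(1) + 3*(1)*conj(1) + 4*(exp(2*I*pi/3))*conj(exp(2*I*pi/3)) + 4*(exp(-2*I*pi/3))*conj(exp(-2*I*pi/3))
  = (1) + (3) + (4) + (4)
  = 12.
(Exp terms are combined using exp(i*s)*conj(exp(i*t)) = exp(i*(s-t)), and sums of them are collapsed using the identity that for every m > 1 the m distinct m-th roots of unity sum to 0, e.g. 1 + exp(2*I*pi/3) + exp(-2*I*pi/3) = 0.)
Dividing by |G| = 12 gives 12/12 = 1, matching the row-orthogonality relation <chi_2, chi_2> = [chi_2 = chi_2].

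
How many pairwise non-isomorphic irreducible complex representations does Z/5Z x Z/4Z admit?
20

Justification: The number of irreducible complex representations of a finite group equals its number of conjugacy classes. Z/5Z x Z/4Z is abelian of order 20, so every element is its own conjugacy class: 20 classes, so Z/5Z x Z/4Z (order 20) has exactly 20 irreducible complex representations.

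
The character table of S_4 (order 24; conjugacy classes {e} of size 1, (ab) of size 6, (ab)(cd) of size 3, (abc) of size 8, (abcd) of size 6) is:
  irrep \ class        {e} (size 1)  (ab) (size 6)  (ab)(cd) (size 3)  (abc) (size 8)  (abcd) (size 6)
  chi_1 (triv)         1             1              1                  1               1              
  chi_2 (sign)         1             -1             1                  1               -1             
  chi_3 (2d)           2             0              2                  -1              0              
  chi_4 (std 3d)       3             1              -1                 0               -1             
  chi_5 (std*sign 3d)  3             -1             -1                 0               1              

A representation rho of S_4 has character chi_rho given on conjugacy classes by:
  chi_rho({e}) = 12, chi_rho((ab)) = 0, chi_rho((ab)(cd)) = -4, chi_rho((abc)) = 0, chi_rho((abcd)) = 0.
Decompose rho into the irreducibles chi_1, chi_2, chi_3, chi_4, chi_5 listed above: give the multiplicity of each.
Multiplicities: chi_1: 0, chi_2: 0, chi_3: 0, chi_4: 2, chi_5: 2.

Working: Use <chi_rho, chi> = (1/|G|) sum_C |C| * chi_rho(C) * conj(chi(C)) with |G| = 24 for each irreducible chi in the table:
  <chi_rho, chi_1> = (1/24)[1*(12)*conj(1) + 6*(0)*conj(1) + 3*(-4)*conj(1) + 8*(0)*conj(1) + 6*(0)*conj(1)]
      = (1/24)[(12) + (0) + (-12) + (0) + (0)] = 0/24 = 0
  <chi_rho, chi_2> = (1/24)[1*(12)*conj(1) + 6*(0)*conj(-1) + 3*(-4)*conj(1) + 8*(0)*conj(1) + 6*(0)*conj(-1)]
      = (1/24)[(12) + (0) + (-12) + (0) + (0)] = 0/24 = 0
  <chi_rho, chi_3> = (1/24)[1*(12)*conj(2) + 6*(0)*conj(0) + 3*(-4)*conj(2) + 8*(0)*conj(-1) + 6*(0)*conj(0)]
      = (1/24)[(24) + (0) + (-24) + (0) + (0)] = 0/24 = 0
  <chi_rho, chi_4> = (1/24)[1*(12)*conj(3) + 6*(0)*conj(1) + 3*(-4)*conj(-1) + 8*(0)*conj(0) + 6*(0)*conj(-1)]
      = (1/24)[(36) + (0) + (12) + (0) + (0)] = 48/24 = 2
  <chi_rho, chi_5> = (1/24)[1*(12)*conj(3) + 6*(0)*conj(-1) + 3*(-4)*conj(-1) + 8*(0)*conj(0) + 6*(0)*conj(1)]
      = (1/24)[(36) + (0) + (12) + (0) + (0)] = 48/24 = 2
Dimension check: dim(rho) = sum (mult * dim) = 0*1 + 0*1 + 0*2 + 2*3 + 2*3 = 12 = chi_rho(e) = 12.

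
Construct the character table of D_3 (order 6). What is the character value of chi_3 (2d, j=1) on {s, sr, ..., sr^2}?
Conjugacy classes: {e} of size 1, {r^1, r^2} of size 2, {s, sr, ..., sr^2} of size 3.
Character table:
  irrep \ class              {e} (size 1)  {r^1, r^2} (size 2)  {s, sr, ..., sr^2} (size 3)
  chi_1 (triv)               1             1                    1                          
  chi_2 (sign: r->1, s->-1)  1             1                    -1                         
  chi_3 (2d, j=1)            2             -1                   0                          

Spot check: chi_3 (2d, j=1) on {s, sr, ..., sr^2} = 0.

Reasoning: D_3 has order 2*3 = 6 with 3 conjugacy classes, hence 3 irreducibles. Sum of squared dims 1 + 1 + 4 = 6 = |G|. Linear characters come from the abelianisation; the 2-dimensional irreps have character r^k -> 2*cos(2*pi*j*k/3), reflections -> 0.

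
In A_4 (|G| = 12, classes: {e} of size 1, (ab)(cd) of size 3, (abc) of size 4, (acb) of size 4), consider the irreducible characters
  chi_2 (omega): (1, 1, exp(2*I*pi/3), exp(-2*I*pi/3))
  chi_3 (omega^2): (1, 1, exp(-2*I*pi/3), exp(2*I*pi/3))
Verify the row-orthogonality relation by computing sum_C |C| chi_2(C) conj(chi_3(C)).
Sum = 0; so <chi_2, chi_3> = 0 (distinct irreducibles are orthogonal).

Justification: Compute term by term over conjugacy classes (|C| * chi_2(C) * conj(chi_3(C))):
  1*(1)*conj(1) + 3*(1)*conj(1) + 4*(exp(2*I*pi/3))*conj(exp(-2*I*pi/3)) + 4*(exp(-2*I*pi/3))*conj(exp(2*I*pi/3))
  = (1) + (3) + (4*exp(-2*I*pi/3)) + (4*exp(2*I*pi/3))
  = 0.
(Exp terms are combined using exp(i*s)*conj(exp(i*t)) = exp(i*(s-t)), and sums of them are collapsed using the identity that for every m > 1 the m distinct m-th roots of unity sum to 0, e.g. 1 + exp(2*I*pi/3) + exp(-2*I*pi/3) = 0.)
Dividing by |G| = 12 gives 0/12 = 0, matching the row-orthogonality relation <chi_2, chi_3> = [chi_2 = chi_3].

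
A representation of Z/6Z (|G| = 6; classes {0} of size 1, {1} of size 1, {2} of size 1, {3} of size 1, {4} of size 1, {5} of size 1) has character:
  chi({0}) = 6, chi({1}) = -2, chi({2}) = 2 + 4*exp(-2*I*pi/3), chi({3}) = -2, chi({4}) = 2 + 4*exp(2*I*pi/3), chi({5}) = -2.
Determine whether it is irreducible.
Not irreducible (reducible): <chi, chi> = 12 > 1.

Proof sketch: <chi, chi> = (1/|G|) sum_C |C| * |chi(C)|^2 = (1/6)[1*|6|^2 + 1*|-2|^2 + 1*|2 + 4*exp(-2*I*pi/3)|^2 + 1*|-2|^2 + 1*|2 + 4*exp(2*I*pi/3)|^2 + 1*|-2|^2]
  = (1/6)[(36) + (4) + (12) + (4) + (12) + (4)] = 72/6 = 12.
(Exp terms are combined using exp(i*s)*conj(exp(i*t)) = exp(i*(s-t)), and sums of them are collapsed using the identity that for every m > 1 the m distinct m-th roots of unity sum to 0, e.g. 1 + exp(2*I*pi/3) + exp(-2*I*pi/3) = 0.)
A character is irreducible iff <chi, chi> = 1, so this representation is reducible.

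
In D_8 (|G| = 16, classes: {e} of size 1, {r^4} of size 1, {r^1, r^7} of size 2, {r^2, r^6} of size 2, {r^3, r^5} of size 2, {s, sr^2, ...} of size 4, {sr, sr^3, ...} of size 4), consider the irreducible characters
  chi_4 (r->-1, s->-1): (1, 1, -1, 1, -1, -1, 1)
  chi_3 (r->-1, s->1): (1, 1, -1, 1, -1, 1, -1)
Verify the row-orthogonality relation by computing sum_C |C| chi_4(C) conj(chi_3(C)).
Sum = 0; so <chi_4, chi_3> = 0 (distinct irreducibles are orthogonal).

Why: Compute term by term over conjugacy classes (|C| * chi_4(C) * conj(chi_3(C))):
  1*(1)*conj(1) + 1*(1)*conj(1) + 2*(-1)*conj(-1) + 2*(1)*conj(1) + 2*(-1)*conj(-1) + 4*(-1)*conj(1) + 4*(1)*conj(-1)
  = (1) + (1) + (2) + (2) + (2) + (-4) + (-4)
  = 0.
Dividing by |G| = 16 gives 0/16 = 0, matching the row-orthogonality relation <chi_4, chi_3> = [chi_4 = chi_3].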